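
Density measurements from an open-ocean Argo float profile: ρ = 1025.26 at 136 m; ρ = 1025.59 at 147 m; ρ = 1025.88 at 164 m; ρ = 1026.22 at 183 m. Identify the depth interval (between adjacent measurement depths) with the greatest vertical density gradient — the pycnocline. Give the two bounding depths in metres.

136–147 m

Compute the density gradient over each adjacent pair:
  136–147 m: Δρ/Δz = 0.33/11 = 0.030 kg m⁻⁴
  147–164 m: Δρ/Δz = 0.29/17 = 0.017 kg m⁻⁴
  164–183 m: Δρ/Δz = 0.34/19 = 0.018 kg m⁻⁴
The largest gradient is in the 136–147 m interval — the pycnocline.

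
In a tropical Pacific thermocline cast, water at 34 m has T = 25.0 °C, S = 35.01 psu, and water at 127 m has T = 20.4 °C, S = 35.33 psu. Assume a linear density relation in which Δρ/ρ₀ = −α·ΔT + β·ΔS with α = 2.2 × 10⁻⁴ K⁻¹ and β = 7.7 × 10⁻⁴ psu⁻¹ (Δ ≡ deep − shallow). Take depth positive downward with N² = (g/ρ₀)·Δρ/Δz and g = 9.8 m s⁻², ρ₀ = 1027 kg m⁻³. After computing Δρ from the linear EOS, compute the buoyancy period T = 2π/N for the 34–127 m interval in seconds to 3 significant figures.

546 s

ΔT = -4.6 K, ΔS = +0.32 psu (deep − shallow).
Δρ/ρ₀ = −αΔT + βΔS = 1.012 × 10⁻³ + 2.464 × 10⁻⁴ = 1.2584 × 10⁻³, so Δρ ≈ 1.292 kg m⁻³.
N² = (g/ρ₀)·Δρ/Δz = g·(Δρ/ρ₀)/Δz = 9.8 × 1.2584 × 10⁻³ / 93 = 1.3261 × 10⁻⁴ s⁻².
N = √(1.3261 × 10⁻⁴) = 0.011516 rad s⁻¹ → T = 2π/N = 545.60 s ≈ 546 s.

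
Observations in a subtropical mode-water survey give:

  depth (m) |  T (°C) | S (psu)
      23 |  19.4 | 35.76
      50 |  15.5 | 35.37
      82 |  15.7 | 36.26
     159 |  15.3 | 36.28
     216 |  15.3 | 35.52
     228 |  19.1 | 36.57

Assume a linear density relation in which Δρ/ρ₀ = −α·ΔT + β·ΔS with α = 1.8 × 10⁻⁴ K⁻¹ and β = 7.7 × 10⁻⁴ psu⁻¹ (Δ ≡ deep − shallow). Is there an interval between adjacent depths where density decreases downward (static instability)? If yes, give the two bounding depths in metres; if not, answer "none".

159–216 m

Evaluate Δρ/ρ₀ = −αΔT + βΔS across each adjacent pair:
  23–50 m: −αΔT+βΔS = −(1.8 × 10⁻⁴)(-3.9)+(7.7 × 10⁻⁴)(-0.39) = 4.0 × 10⁻⁴ → stable
  50–82 m: −αΔT+βΔS = −(1.8 × 10⁻⁴)(+0.2)+(7.7 × 10⁻⁴)(+0.89) = 6.5 × 10⁻⁴ → stable
  82–159 m: −αΔT+βΔS = −(1.8 × 10⁻⁴)(-0.4)+(7.7 × 10⁻⁴)(+0.02) = 8.7 × 10⁻⁵ → stable
  159–216 m: −αΔT+βΔS = −(1.8 × 10⁻⁴)(+0.0)+(7.7 × 10⁻⁴)(-0.76) = -5.9 × 10⁻⁴ → UNSTABLE
  216–228 m: −αΔT+βΔS = −(1.8 × 10⁻⁴)(+3.8)+(7.7 × 10⁻⁴)(+1.05) = 1.2 × 10⁻⁴ → stable
The 159–216 m interval has Δρ < 0: lighter water underlies denser water.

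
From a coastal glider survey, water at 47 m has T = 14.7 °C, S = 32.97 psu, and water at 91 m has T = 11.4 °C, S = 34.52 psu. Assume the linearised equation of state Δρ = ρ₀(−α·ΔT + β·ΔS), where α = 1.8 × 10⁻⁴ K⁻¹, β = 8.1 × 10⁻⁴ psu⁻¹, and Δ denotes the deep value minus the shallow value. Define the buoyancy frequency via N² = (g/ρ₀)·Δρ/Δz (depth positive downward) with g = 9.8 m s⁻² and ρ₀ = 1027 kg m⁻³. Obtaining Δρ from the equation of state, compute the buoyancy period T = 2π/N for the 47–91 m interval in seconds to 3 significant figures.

310 s

ΔT = -3.3 K, ΔS = +1.55 psu (deep − shallow).
Δρ/ρ₀ = −αΔT + βΔS = 5.94 × 10⁻⁴ + 1.2555 × 10⁻³ = 1.8495 × 10⁻³, so Δρ ≈ 1.899 kg m⁻³.
N² = (g/ρ₀)·Δρ/Δz = g·(Δρ/ρ₀)/Δz = 9.8 × 1.8495 × 10⁻³ / 44 = 4.1193 × 10⁻⁴ s⁻².
N = √(4.1193 × 10⁻⁴) = 0.020296 rad s⁻¹ → T = 2π/N = 309.58 s ≈ 310 s.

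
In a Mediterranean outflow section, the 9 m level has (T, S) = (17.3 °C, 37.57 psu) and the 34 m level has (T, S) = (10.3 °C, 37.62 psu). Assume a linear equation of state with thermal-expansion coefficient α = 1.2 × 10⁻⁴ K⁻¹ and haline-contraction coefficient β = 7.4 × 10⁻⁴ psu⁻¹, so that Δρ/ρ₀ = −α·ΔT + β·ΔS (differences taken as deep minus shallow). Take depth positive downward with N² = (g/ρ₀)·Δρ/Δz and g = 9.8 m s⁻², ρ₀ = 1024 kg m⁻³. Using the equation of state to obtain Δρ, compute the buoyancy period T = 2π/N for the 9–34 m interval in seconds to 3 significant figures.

ΔT = -7.0 K, ΔS = +0.05 psu (deep − shallow).
Δρ/ρ₀ = −αΔT + βΔS = 8.40 × 10⁻⁴ + 3.70 × 10⁻⁵ = 8.77 × 10⁻⁴, so Δρ ≈ 0.8980 kg m⁻³.
N² = (g/ρ₀)·Δρ/Δz = g·(Δρ/ρ₀)/Δz = 9.8 × 8.77 × 10⁻⁴ / 25 = 3.4378 × 10⁻⁴ s⁻².
N = √(3.4378 × 10⁻⁴) = 0.018541 rad s⁻¹ → T = 2π/N = 338.88 s ≈ 339 s.

339 s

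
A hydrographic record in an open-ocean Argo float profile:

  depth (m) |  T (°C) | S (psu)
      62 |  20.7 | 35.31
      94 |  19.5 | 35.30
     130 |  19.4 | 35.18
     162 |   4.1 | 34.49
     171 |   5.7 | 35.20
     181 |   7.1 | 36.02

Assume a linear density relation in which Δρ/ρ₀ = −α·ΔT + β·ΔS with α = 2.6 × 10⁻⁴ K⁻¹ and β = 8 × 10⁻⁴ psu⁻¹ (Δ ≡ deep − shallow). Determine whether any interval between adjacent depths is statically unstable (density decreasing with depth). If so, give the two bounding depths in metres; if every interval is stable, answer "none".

94–130 m

Evaluate Δρ/ρ₀ = −αΔT + βΔS across each adjacent pair:
  62–94 m: −αΔT+βΔS = −(2.6 × 10⁻⁴)(-1.2)+(8 × 10⁻⁴)(-0.01) = 3.0 × 10⁻⁴ → stable
  94–130 m: −αΔT+βΔS = −(2.6 × 10⁻⁴)(-0.1)+(8 × 10⁻⁴)(-0.12) = -7.0 × 10⁻⁵ → UNSTABLE
  130–162 m: −αΔT+βΔS = −(2.6 × 10⁻⁴)(-15.3)+(8 × 10⁻⁴)(-0.69) = 3.4 × 10⁻³ → stable
  162–171 m: −αΔT+βΔS = −(2.6 × 10⁻⁴)(+1.6)+(8 × 10⁻⁴)(+0.71) = 1.5 × 10⁻⁴ → stable
  171–181 m: −αΔT+βΔS = −(2.6 × 10⁻⁴)(+1.4)+(8 × 10⁻⁴)(+0.82) = 2.9 × 10⁻⁴ → stable
The 94–130 m interval has Δρ < 0: lighter water underlies denser water.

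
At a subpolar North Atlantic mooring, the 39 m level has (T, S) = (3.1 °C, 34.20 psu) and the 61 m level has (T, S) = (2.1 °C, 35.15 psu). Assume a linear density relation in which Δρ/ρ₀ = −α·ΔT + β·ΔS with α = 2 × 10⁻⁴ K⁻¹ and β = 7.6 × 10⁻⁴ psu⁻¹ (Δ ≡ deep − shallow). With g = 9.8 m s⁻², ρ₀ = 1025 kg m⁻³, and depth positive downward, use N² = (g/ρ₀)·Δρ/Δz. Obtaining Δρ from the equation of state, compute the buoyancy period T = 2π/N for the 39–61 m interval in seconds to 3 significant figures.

ΔT = -1.0 K, ΔS = +0.95 psu (deep − shallow).
Δρ/ρ₀ = −αΔT + βΔS = 2.00 × 10⁻⁴ + 7.22 × 10⁻⁴ = 9.22 × 10⁻⁴, so Δρ ≈ 0.9450 kg m⁻³.
N² = (g/ρ₀)·Δρ/Δz = g·(Δρ/ρ₀)/Δz = 9.8 × 9.22 × 10⁻⁴ / 22 = 4.1071 × 10⁻⁴ s⁻².
N = √(4.1071 × 10⁻⁴) = 0.020266 rad s⁻¹ → T = 2π/N = 310.04 s ≈ 310 s.

310 s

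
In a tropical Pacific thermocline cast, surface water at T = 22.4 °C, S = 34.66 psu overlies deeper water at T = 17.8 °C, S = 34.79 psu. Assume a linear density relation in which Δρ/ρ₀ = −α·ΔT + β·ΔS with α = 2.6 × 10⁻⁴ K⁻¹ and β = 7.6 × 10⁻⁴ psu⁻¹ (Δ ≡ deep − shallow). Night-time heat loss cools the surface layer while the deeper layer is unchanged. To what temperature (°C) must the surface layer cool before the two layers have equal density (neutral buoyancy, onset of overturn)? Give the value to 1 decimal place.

Neutral buoyancy requires Δρ = 0, i.e. −α(T_deep − T_surf′) + β(S_deep − S_surf) = 0.
T_surf′ = T_deep − (β/α)·ΔS = 17.8 − (7.6 × 10⁻⁴/2.6 × 10⁻⁴)·(+0.13) = 17.420 °C.
Cooling required: 22.4 − (17.420) = 4.980 °C.

17.4 °C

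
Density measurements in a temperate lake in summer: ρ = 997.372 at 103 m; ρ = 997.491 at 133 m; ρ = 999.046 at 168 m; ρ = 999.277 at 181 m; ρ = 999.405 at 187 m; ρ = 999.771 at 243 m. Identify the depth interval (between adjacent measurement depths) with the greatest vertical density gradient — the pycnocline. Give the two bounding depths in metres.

133–168 m

Compute the density gradient over each adjacent pair:
  103–133 m: Δρ/Δz = 0.119/30 = 4.0 × 10⁻³ kg m⁻⁴
  133–168 m: Δρ/Δz = 1.555/35 = 0.044 kg m⁻⁴
  168–181 m: Δρ/Δz = 0.231/13 = 0.018 kg m⁻⁴
  181–187 m: Δρ/Δz = 0.128/6 = 0.021 kg m⁻⁴
  187–243 m: Δρ/Δz = 0.366/56 = 6.5 × 10⁻³ kg m⁻⁴
The largest gradient is in the 133–168 m interval — the pycnocline.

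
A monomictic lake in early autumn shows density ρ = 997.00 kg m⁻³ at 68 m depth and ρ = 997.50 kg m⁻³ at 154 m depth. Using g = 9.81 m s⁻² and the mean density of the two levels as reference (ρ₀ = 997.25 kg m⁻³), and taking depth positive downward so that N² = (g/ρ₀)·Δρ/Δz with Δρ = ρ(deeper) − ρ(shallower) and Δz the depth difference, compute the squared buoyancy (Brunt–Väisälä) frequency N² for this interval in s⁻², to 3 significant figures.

Δρ = 997.50 − 997.00 = 0.50 kg m⁻³ over Δz = 154 − 68 = 86 m.
N² = (9.81/997.25) × (0.50/86) = 5.7192 × 10⁻⁵ s⁻² ≈ 5.72 × 10⁻⁵ s⁻².

5.72 × 10⁻⁵ s⁻²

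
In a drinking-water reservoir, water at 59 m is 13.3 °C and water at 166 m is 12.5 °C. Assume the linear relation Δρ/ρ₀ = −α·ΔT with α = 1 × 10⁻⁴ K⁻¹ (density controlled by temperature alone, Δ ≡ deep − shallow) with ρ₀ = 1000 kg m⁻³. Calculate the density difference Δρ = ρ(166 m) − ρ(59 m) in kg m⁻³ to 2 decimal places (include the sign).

+0.08 kg m⁻³

ΔT = -0.8 K, Δρ/ρ₀ = −αΔT = 8.00 × 10⁻⁵.
Δρ = 1000 × (8.00 × 10⁻⁵) = +0.08 kg m⁻³.
Positive Δρ: denser below, stable.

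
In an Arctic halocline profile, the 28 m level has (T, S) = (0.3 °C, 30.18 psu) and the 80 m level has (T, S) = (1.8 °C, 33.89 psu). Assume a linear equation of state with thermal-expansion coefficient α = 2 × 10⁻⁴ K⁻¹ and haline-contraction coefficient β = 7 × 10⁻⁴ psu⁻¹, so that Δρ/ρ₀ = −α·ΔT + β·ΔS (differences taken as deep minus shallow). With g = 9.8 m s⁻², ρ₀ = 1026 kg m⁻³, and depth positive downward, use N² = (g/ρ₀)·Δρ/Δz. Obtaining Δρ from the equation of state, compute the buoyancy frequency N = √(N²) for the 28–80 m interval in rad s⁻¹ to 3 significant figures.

0.0208 rad s⁻¹

ΔT = +1.5 K, ΔS = +3.71 psu (deep − shallow).
Δρ/ρ₀ = −αΔT + βΔS = -3.00 × 10⁻⁴ + 2.597 × 10⁻³ = 2.297 × 10⁻³, so Δρ ≈ 2.357 kg m⁻³.
N² = (g/ρ₀)·Δρ/Δz = g·(Δρ/ρ₀)/Δz = 9.8 × 2.297 × 10⁻³ / 52 = 4.3290 × 10⁻⁴ s⁻².
N = √(4.3290 × 10⁻⁴) = 0.020806 rad s⁻¹ ≈ 0.0208 rad s⁻¹.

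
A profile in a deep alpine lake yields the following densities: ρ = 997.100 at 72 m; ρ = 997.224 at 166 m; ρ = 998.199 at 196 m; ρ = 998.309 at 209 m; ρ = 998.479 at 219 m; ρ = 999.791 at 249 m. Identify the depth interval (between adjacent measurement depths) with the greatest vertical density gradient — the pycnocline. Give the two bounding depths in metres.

Compute the density gradient over each adjacent pair:
  72–166 m: Δρ/Δz = 0.124/94 = 1.3 × 10⁻³ kg m⁻⁴
  166–196 m: Δρ/Δz = 0.975/30 = 0.033 kg m⁻⁴
  196–209 m: Δρ/Δz = 0.110/13 = 8.5 × 10⁻³ kg m⁻⁴
  209–219 m: Δρ/Δz = 0.170/10 = 0.017 kg m⁻⁴
  219–249 m: Δρ/Δz = 1.312/30 = 0.044 kg m⁻⁴
The largest gradient is in the 219–249 m interval — the pycnocline.

219–249 m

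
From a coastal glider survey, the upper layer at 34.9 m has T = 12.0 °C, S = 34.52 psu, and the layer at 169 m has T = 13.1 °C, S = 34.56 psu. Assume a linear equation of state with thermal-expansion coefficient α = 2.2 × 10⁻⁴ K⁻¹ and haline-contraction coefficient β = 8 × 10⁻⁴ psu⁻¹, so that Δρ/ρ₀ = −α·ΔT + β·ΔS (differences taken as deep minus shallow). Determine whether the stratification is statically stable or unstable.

unstable

ΔT = 13.1 − 12.0 = +1.1 K and ΔS = 34.56 − 34.52 = +0.04 psu (deep − shallow).
−αΔT = -2.42 × 10⁻⁴; βΔS = 3.20 × 10⁻⁵; sum Δρ/ρ₀ = -2.10 × 10⁻⁴.
Δρ/ρ₀ < 0, so Δρ < 0: deeper water is lighter → statically unstable; the column would overturn.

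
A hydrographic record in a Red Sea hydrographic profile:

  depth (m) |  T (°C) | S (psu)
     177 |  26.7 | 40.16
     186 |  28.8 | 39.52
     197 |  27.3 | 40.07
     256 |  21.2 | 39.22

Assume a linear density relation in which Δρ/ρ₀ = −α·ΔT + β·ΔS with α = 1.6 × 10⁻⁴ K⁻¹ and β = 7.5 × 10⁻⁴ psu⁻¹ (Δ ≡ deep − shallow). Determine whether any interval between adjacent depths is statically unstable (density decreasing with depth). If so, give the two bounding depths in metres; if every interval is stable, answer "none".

177–186 m

Evaluate Δρ/ρ₀ = −αΔT + βΔS across each adjacent pair:
  177–186 m: −αΔT+βΔS = −(1.6 × 10⁻⁴)(+2.1)+(7.5 × 10⁻⁴)(-0.64) = -8.2 × 10⁻⁴ → UNSTABLE
  186–197 m: −αΔT+βΔS = −(1.6 × 10⁻⁴)(-1.5)+(7.5 × 10⁻⁴)(+0.55) = 6.5 × 10⁻⁴ → stable
  197–256 m: −αΔT+βΔS = −(1.6 × 10⁻⁴)(-6.1)+(7.5 × 10⁻⁴)(-0.85) = 3.4 × 10⁻⁴ → stable
The 177–186 m interval has Δρ < 0: lighter water underlies denser water.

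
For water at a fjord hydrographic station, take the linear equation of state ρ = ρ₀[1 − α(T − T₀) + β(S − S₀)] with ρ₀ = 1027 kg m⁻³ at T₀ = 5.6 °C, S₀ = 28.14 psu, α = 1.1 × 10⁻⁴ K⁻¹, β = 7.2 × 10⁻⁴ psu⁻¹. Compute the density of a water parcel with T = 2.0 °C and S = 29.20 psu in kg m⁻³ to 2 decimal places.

1028.19 kg m⁻³

T − T₀ = -3.6 K, S − S₀ = +1.06 psu.
Bracket = 1 − α·(-3.6) + β·(+1.06) = 1 + (1.1592 × 10⁻³) = 1.0011592.
ρ = 1027 × 1.0011592 = 1028.19 kg m⁻³.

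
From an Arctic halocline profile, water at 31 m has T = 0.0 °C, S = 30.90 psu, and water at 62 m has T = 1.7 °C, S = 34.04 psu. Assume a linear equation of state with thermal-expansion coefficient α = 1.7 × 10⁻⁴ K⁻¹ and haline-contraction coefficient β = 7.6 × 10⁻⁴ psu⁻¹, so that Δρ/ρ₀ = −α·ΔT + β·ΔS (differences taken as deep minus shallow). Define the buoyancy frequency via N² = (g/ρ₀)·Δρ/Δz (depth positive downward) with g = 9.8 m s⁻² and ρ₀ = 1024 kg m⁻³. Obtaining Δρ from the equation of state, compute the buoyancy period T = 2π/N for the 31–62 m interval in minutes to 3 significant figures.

ΔT = +1.7 K, ΔS = +3.14 psu (deep − shallow).
Δρ/ρ₀ = −αΔT + βΔS = -2.89 × 10⁻⁴ + 2.3864 × 10⁻³ = 2.0974 × 10⁻³, so Δρ ≈ 2.148 kg m⁻³.
N² = (g/ρ₀)·Δρ/Δz = g·(Δρ/ρ₀)/Δz = 9.8 × 2.0974 × 10⁻³ / 31 = 6.6305 × 10⁻⁴ s⁻².
N = √(6.6305 × 10⁻⁴) = 0.025750 rad s⁻¹ → T = 2π/N = 244.01 s = 4.0668 min ≈ 4.07 min.

4.07 min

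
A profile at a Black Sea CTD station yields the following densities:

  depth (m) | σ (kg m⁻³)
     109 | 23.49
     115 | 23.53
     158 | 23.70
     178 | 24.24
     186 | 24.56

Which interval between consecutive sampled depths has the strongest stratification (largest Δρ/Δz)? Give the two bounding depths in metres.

Compute the density gradient over each adjacent pair:
  109–115 m: Δρ/Δz = 0.04/6 = 6.7 × 10⁻³ kg m⁻⁴
  115–158 m: Δρ/Δz = 0.17/43 = 4.0 × 10⁻³ kg m⁻⁴
  158–178 m: Δρ/Δz = 0.54/20 = 0.027 kg m⁻⁴
  178–186 m: Δρ/Δz = 0.32/8 = 0.040 kg m⁻⁴
The largest gradient is in the 178–186 m interval — the pycnocline.

178–186 m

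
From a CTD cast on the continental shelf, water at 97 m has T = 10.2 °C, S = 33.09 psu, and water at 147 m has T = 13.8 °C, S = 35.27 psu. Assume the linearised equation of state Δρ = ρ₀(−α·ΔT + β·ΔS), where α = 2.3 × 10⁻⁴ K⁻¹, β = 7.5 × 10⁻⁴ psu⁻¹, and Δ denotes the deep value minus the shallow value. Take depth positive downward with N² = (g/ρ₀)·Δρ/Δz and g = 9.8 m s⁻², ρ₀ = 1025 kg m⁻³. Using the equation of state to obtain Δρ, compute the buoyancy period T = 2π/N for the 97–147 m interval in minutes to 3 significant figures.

8.33 min

ΔT = +3.6 K, ΔS = +2.18 psu (deep − shallow).
Δρ/ρ₀ = −αΔT + βΔS = -8.28 × 10⁻⁴ + 1.635 × 10⁻³ = 8.07 × 10⁻⁴, so Δρ ≈ 0.8272 kg m⁻³.
N² = (g/ρ₀)·Δρ/Δz = g·(Δρ/ρ₀)/Δz = 9.8 × 8.07 × 10⁻⁴ / 50 = 1.5817 × 10⁻⁴ s⁻².
N = √(1.5817 × 10⁻⁴) = 0.012577 rad s⁻¹ → T = 2π/N = 499.58 s = 8.3263 min ≈ 8.33 min.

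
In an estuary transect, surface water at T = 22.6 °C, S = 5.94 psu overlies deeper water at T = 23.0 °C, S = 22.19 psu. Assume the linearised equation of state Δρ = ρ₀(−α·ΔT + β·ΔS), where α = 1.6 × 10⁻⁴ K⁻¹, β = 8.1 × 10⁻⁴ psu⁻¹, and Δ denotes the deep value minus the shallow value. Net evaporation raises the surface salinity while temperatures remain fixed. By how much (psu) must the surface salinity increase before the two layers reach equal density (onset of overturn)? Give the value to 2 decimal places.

Neutral buoyancy requires −α(T_deep − T_surf) + β(S_deep − S_surf′) = 0.
S_surf′ = S_deep − (α/β)·ΔT = 22.19 − (1.6 × 10⁻⁴/8.1 × 10⁻⁴)·(+0.4) = 22.1110 psu.
Increase required: 22.1110 − 5.94 = 16.1710 psu.

16.17 psu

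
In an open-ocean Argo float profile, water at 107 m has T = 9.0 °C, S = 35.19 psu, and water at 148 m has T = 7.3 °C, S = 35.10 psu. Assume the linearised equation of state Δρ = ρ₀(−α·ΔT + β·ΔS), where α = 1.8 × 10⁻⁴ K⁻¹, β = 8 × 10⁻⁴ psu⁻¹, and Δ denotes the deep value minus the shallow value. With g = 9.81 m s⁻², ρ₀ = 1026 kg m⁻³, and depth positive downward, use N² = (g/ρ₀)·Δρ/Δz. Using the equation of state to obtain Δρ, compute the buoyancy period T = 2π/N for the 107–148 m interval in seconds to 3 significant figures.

840 s

ΔT = -1.7 K, ΔS = -0.09 psu (deep − shallow).
Δρ/ρ₀ = −αΔT + βΔS = 3.06 × 10⁻⁴ − 7.20 × 10⁻⁵ = 2.34 × 10⁻⁴, so Δρ ≈ 0.2401 kg m⁻³.
N² = (g/ρ₀)·Δρ/Δz = g·(Δρ/ρ₀)/Δz = 9.81 × 2.34 × 10⁻⁴ / 41 = 5.5989 × 10⁻⁵ s⁻².
N = √(5.5989 × 10⁻⁵) = 7.4826 × 10⁻³ rad s⁻¹ → T = 2π/N = 839.71 s ≈ 840 s.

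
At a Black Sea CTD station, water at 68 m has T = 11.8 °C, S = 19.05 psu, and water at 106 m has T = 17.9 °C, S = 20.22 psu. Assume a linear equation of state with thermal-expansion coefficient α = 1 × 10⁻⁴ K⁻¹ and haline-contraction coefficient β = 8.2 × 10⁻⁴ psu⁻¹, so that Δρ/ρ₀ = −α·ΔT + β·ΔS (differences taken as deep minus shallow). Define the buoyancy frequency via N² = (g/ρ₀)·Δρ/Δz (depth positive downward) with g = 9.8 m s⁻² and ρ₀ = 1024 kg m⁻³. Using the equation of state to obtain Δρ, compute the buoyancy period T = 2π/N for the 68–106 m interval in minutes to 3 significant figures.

ΔT = +6.1 K, ΔS = +1.17 psu (deep − shallow).
Δρ/ρ₀ = −αΔT + βΔS = -6.10 × 10⁻⁴ + 9.594 × 10⁻⁴ = 3.494 × 10⁻⁴, so Δρ ≈ 0.3578 kg m⁻³.
N² = (g/ρ₀)·Δρ/Δz = g·(Δρ/ρ₀)/Δz = 9.8 × 3.494 × 10⁻⁴ / 38 = 9.0108 × 10⁻⁵ s⁻².
N = √(9.0108 × 10⁻⁵) = 9.4925 × 10⁻³ rad s⁻¹ → T = 2π/N = 661.91 s = 11.032 min ≈ 11.0 min.

11.0 min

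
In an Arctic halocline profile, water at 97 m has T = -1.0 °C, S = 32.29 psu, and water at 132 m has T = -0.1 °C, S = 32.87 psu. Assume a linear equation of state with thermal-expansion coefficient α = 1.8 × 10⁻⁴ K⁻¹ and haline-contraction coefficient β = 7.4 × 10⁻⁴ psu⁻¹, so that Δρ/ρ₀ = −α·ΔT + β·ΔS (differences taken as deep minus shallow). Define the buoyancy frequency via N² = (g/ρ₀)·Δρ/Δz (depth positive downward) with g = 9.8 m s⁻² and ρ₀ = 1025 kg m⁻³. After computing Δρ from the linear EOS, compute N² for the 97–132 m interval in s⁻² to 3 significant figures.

7.48 × 10⁻⁵ s⁻²

ΔT = +0.9 K, ΔS = +0.58 psu (deep − shallow).
Δρ/ρ₀ = −αΔT + βΔS = -1.62 × 10⁻⁴ + 4.292 × 10⁻⁴ = 2.672 × 10⁻⁴, so Δρ ≈ 0.2739 kg m⁻³.
N² = (g/ρ₀)·Δρ/Δz = g·(Δρ/ρ₀)/Δz = 9.8 × 2.672 × 10⁻⁴ / 35 = 7.4816 × 10⁻⁵ s⁻² ≈ 7.48 × 10⁻⁵ s⁻².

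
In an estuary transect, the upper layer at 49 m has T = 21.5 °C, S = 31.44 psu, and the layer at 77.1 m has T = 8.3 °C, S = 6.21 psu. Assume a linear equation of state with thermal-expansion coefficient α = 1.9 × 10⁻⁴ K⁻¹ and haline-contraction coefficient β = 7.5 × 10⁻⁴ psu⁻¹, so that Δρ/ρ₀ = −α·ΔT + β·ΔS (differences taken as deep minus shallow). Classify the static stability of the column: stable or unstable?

unstable

ΔT = 8.3 − 21.5 = -13.2 K and ΔS = 6.21 − 31.44 = -25.23 psu (deep − shallow).
−αΔT = 2.508 × 10⁻³; βΔS = -0.0189225; sum Δρ/ρ₀ = -0.0164145.
Δρ/ρ₀ < 0, so Δρ < 0: deeper water is lighter → statically unstable; the column would overturn.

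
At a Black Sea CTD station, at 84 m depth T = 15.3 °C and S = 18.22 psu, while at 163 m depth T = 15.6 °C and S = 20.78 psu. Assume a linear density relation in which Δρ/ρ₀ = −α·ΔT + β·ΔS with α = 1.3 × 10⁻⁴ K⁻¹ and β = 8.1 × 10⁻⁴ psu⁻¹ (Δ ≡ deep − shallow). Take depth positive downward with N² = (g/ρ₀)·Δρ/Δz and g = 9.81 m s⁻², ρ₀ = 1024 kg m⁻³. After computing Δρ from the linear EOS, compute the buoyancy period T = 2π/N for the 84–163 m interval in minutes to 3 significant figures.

ΔT = +0.3 K, ΔS = +2.56 psu (deep − shallow).
Δρ/ρ₀ = −αΔT + βΔS = -3.90 × 10⁻⁵ + 2.0736 × 10⁻³ = 2.0346 × 10⁻³, so Δρ ≈ 2.083 kg m⁻³.
N² = (g/ρ₀)·Δρ/Δz = g·(Δρ/ρ₀)/Δz = 9.81 × 2.0346 × 10⁻³ / 79 = 2.5265 × 10⁻⁴ s⁻².
N = √(2.5265 × 10⁻⁴) = 0.015895 rad s⁻¹ → T = 2π/N = 395.29 s = 6.5882 min ≈ 6.59 min.

6.59 min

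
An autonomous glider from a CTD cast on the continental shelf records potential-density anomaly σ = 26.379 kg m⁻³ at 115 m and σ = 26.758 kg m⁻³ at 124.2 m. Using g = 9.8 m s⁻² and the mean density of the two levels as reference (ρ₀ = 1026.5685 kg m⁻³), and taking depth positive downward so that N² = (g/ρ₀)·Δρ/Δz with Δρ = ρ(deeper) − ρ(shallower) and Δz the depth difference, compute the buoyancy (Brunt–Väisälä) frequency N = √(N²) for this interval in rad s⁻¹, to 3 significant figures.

Δρ = 1026.758 − 1026.379 = 0.379 kg m⁻³ over Δz = 124.2 − 115 = 9.2 m.
N² = (9.8/1026.5685) × (0.379/9.2) = 3.9327 × 10⁻⁴ s⁻².
N = √(3.9327 × 10⁻⁴) = 0.019831 rad s⁻¹ ≈ 0.0198 rad s⁻¹.

0.0198 rad s⁻¹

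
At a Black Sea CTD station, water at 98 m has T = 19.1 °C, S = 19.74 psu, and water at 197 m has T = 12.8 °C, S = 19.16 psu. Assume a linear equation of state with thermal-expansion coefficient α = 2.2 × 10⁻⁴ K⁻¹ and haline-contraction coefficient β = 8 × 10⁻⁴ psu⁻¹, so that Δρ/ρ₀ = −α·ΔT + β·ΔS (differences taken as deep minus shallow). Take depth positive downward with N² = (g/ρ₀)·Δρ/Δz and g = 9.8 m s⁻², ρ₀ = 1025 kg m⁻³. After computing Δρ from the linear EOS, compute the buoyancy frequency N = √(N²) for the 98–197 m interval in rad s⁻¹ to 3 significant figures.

ΔT = -6.3 K, ΔS = -0.58 psu (deep − shallow).
Δρ/ρ₀ = −αΔT + βΔS = 1.386 × 10⁻³ − 4.64 × 10⁻⁴ = 9.22 × 10⁻⁴, so Δρ ≈ 0.9451 kg m⁻³.
N² = (g/ρ₀)·Δρ/Δz = g·(Δρ/ρ₀)/Δz = 9.8 × 9.22 × 10⁻⁴ / 99 = 9.1269 × 10⁻⁵ s⁻².
N = √(9.1269 × 10⁻⁵) = 9.5535 × 10⁻³ rad s⁻¹ ≈ 9.55 × 10⁻³ rad s⁻¹.

9.55 × 10⁻³ rad s⁻¹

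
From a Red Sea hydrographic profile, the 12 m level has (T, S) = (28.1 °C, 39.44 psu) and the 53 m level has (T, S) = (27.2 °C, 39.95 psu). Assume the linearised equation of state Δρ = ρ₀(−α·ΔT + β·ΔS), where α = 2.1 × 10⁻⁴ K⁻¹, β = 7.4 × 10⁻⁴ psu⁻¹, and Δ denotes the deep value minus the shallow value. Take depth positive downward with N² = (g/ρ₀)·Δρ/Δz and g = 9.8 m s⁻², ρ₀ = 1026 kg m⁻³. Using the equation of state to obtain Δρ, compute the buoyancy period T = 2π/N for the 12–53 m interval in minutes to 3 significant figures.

9.00 min

ΔT = -0.9 K, ΔS = +0.51 psu (deep − shallow).
Δρ/ρ₀ = −αΔT + βΔS = 1.89 × 10⁻⁴ + 3.774 × 10⁻⁴ = 5.664 × 10⁻⁴, so Δρ ≈ 0.5811 kg m⁻³.
N² = (g/ρ₀)·Δρ/Δz = g·(Δρ/ρ₀)/Δz = 9.8 × 5.664 × 10⁻⁴ / 41 = 1.3538 × 10⁻⁴ s⁻².
N = √(1.3538 × 10⁻⁴) = 0.011635 rad s⁻¹ → T = 2π/N = 540.02 s = 9.0003 min ≈ 9.00 min.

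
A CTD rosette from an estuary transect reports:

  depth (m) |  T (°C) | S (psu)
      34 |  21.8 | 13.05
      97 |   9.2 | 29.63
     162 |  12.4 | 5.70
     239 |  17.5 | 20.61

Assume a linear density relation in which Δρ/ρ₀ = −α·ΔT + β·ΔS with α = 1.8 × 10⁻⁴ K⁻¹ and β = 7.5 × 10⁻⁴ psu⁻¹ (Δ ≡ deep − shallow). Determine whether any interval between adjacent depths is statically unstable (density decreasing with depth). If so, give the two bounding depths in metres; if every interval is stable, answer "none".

Evaluate Δρ/ρ₀ = −αΔT + βΔS across each adjacent pair:
  34–97 m: −αΔT+βΔS = −(1.8 × 10⁻⁴)(-12.6)+(7.5 × 10⁻⁴)(+16.58) = 0.015 → stable
  97–162 m: −αΔT+βΔS = −(1.8 × 10⁻⁴)(+3.2)+(7.5 × 10⁻⁴)(-23.93) = -0.019 → UNSTABLE
  162–239 m: −αΔT+βΔS = −(1.8 × 10⁻⁴)(+5.1)+(7.5 × 10⁻⁴)(+14.91) = 0.010 → stable
The 97–162 m interval has Δρ < 0: lighter water underlies denser water.

97–162 m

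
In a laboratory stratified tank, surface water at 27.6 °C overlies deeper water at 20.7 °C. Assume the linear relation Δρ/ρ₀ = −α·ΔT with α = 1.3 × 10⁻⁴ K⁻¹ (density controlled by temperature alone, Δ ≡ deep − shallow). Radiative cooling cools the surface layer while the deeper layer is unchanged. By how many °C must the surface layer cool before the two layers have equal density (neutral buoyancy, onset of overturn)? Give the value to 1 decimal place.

6.9 °C

With temperature the only control, equal density requires T_surf′ = T_deep.
T_surf′ = 20.7 °C.
Cooling required: 27.6 − 20.7 = 6.9 °C.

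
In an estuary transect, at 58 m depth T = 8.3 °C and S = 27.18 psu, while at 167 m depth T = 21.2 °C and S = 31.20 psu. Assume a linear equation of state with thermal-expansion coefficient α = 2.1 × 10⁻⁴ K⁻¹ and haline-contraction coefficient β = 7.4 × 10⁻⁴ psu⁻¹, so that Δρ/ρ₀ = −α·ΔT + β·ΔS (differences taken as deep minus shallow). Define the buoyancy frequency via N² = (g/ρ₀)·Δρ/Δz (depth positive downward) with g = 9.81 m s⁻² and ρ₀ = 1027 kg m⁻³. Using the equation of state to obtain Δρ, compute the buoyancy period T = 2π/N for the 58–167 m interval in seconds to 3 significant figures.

1.28 × 10³ s

ΔT = +12.9 K, ΔS = +4.02 psu (deep − shallow).
Δρ/ρ₀ = −αΔT + βΔS = -2.709 × 10⁻³ + 2.9748 × 10⁻³ = 2.658 × 10⁻⁴, so Δρ ≈ 0.2730 kg m⁻³.
N² = (g/ρ₀)·Δρ/Δz = g·(Δρ/ρ₀)/Δz = 9.81 × 2.658 × 10⁻⁴ / 109 = 2.3922 × 10⁻⁵ s⁻².
N = √(2.3922 × 10⁻⁵) = 4.8910 × 10⁻³ rad s⁻¹ → T = 2π/N = 1.2846 × 10³ s ≈ 1.28 × 10³ s.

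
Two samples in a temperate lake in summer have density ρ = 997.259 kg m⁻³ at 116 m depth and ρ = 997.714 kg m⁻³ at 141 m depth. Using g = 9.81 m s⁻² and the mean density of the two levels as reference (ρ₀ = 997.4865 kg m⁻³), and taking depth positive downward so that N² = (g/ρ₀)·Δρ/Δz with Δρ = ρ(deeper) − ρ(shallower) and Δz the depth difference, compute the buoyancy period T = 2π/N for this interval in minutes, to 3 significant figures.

Δρ = 997.714 − 997.259 = 0.455 kg m⁻³ over Δz = 141 − 116 = 25 m.
N² = (9.81/997.4865) × (0.455/25) = 1.7899 × 10⁻⁴ s⁻².
N = √(1.7899 × 10⁻⁴) = 0.013379 rad s⁻¹, so T = 2π/N = 469.63 s = 7.8272 min ≈ 7.83 min.

7.83 min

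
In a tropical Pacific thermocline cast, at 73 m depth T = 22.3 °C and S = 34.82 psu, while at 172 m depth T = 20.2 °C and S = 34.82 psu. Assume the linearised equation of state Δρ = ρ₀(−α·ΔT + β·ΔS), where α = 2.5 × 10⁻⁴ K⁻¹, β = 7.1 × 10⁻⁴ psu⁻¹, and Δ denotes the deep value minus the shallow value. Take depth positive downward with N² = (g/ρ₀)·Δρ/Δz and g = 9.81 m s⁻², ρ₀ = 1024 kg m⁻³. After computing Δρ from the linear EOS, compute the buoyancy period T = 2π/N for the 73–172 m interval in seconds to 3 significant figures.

871 s

ΔT = -2.1 K, ΔS = +0.00 psu (deep − shallow).
Δρ/ρ₀ = −αΔT + βΔS = 5.25 × 10⁻⁴ + 0 = 5.25 × 10⁻⁴, so Δρ ≈ 0.5376 kg m⁻³.
N² = (g/ρ₀)·Δρ/Δz = g·(Δρ/ρ₀)/Δz = 9.81 × 5.25 × 10⁻⁴ / 99 = 5.2023 × 10⁻⁵ s⁻².
N = √(5.2023 × 10⁻⁵) = 7.2127 × 10⁻³ rad s⁻¹ → T = 2π/N = 871.13 s ≈ 871 s.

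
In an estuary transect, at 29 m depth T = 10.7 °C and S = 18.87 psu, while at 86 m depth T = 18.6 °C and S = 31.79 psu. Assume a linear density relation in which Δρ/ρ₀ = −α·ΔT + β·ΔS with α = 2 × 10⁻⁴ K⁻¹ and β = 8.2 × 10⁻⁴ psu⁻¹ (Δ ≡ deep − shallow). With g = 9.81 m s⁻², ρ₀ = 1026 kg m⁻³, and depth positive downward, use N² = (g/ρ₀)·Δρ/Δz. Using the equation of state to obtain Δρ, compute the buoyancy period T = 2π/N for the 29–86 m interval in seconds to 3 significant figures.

160 s

ΔT = +7.9 K, ΔS = +12.92 psu (deep − shallow).
Δρ/ρ₀ = −αΔT + βΔS = -1.58 × 10⁻³ + 0.0105944 = 9.0144 × 10⁻³, so Δρ ≈ 9.249 kg m⁻³.
N² = (g/ρ₀)·Δρ/Δz = g·(Δρ/ρ₀)/Δz = 9.81 × 9.0144 × 10⁻³ / 57 = 1.5514 × 10⁻³ s⁻².
N = √(1.5514 × 10⁻³) = 0.039388 rad s⁻¹ → T = 2π/N = 159.52 s ≈ 160 s.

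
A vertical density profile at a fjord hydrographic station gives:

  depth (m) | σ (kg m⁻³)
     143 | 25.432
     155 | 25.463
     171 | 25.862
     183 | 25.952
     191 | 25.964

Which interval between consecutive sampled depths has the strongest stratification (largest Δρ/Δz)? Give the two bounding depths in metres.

Compute the density gradient over each adjacent pair:
  143–155 m: Δρ/Δz = 0.031/12 = 2.6 × 10⁻³ kg m⁻⁴
  155–171 m: Δρ/Δz = 0.399/16 = 0.025 kg m⁻⁴
  171–183 m: Δρ/Δz = 0.090/12 = 7.5 × 10⁻³ kg m⁻⁴
  183–191 m: Δρ/Δz = 0.012/8 = 1.5 × 10⁻³ kg m⁻⁴
The largest gradient is in the 155–171 m interval — the pycnocline.

155–171 m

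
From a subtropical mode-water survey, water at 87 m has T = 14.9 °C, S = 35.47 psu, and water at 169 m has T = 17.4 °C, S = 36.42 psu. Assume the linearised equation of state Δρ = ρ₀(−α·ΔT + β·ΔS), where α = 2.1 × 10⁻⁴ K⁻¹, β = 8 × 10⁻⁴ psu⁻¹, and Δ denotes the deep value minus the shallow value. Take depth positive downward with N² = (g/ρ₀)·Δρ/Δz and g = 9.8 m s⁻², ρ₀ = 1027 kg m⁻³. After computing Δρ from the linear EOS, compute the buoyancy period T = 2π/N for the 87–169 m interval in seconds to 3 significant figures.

ΔT = +2.5 K, ΔS = +0.95 psu (deep − shallow).
Δρ/ρ₀ = −αΔT + βΔS = -5.25 × 10⁻⁴ + 7.60 × 10⁻⁴ = 2.35 × 10⁻⁴, so Δρ ≈ 0.2413 kg m⁻³.
N² = (g/ρ₀)·Δρ/Δz = g·(Δρ/ρ₀)/Δz = 9.8 × 2.35 × 10⁻⁴ / 82 = 2.8085 × 10⁻⁵ s⁻².
N = √(2.8085 × 10⁻⁵) = 5.2995 × 10⁻³ rad s⁻¹ → T = 2π/N = 1.1856 × 10³ s ≈ 1.19 × 10³ s.

1.19 × 10³ s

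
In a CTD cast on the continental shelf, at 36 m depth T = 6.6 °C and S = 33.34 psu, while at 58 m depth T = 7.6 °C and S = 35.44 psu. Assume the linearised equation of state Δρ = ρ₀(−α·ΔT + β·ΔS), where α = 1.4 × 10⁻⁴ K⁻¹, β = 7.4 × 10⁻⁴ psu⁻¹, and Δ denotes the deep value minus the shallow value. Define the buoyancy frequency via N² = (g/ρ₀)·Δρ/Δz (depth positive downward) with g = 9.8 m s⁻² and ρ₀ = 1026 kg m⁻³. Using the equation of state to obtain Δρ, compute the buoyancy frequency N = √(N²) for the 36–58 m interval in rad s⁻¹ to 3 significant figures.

ΔT = +1.0 K, ΔS = +2.10 psu (deep − shallow).
Δρ/ρ₀ = −αΔT + βΔS = -1.40 × 10⁻⁴ + 1.554 × 10⁻³ = 1.414 × 10⁻³, so Δρ ≈ 1.451 kg m⁻³.
N² = (g/ρ₀)·Δρ/Δz = g·(Δρ/ρ₀)/Δz = 9.8 × 1.414 × 10⁻³ / 22 = 6.2987 × 10⁻⁴ s⁻².
N = √(6.2987 × 10⁻⁴) = 0.025097 rad s⁻¹ ≈ 0.0251 rad s⁻¹.

0.0251 rad s⁻¹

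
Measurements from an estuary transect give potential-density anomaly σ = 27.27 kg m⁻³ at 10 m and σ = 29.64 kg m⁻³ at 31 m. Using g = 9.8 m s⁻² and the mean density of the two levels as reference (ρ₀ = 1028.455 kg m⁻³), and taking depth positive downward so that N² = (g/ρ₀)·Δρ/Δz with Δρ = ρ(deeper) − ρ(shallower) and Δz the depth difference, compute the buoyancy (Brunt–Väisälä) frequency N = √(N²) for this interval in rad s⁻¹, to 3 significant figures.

0.0328 rad s⁻¹

Δρ = 1029.64 − 1027.27 = 2.37 kg m⁻³ over Δz = 31 − 10 = 21 m.
N² = (9.8/1028.455) × (2.37/21) = 1.0754 × 10⁻³ s⁻².
N = √(1.0754 × 10⁻³) = 0.032793 rad s⁻¹ ≈ 0.0328 rad s⁻¹.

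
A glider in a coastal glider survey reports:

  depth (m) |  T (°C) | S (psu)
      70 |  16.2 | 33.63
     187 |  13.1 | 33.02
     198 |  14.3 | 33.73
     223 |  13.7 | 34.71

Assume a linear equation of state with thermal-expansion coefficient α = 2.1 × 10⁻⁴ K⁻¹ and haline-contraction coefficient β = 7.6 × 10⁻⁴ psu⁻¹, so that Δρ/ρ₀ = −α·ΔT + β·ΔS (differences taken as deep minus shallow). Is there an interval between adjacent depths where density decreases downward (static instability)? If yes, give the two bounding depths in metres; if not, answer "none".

Evaluate Δρ/ρ₀ = −αΔT + βΔS across each adjacent pair:
  70–187 m: −αΔT+βΔS = −(2.1 × 10⁻⁴)(-3.1)+(7.6 × 10⁻⁴)(-0.61) = 1.9 × 10⁻⁴ → stable
  187–198 m: −αΔT+βΔS = −(2.1 × 10⁻⁴)(+1.2)+(7.6 × 10⁻⁴)(+0.71) = 2.9 × 10⁻⁴ → stable
  198–223 m: −αΔT+βΔS = −(2.1 × 10⁻⁴)(-0.6)+(7.6 × 10⁻⁴)(+0.98) = 8.7 × 10⁻⁴ → stable
Every interval has Δρ > 0: the column is stably stratified throughout.

none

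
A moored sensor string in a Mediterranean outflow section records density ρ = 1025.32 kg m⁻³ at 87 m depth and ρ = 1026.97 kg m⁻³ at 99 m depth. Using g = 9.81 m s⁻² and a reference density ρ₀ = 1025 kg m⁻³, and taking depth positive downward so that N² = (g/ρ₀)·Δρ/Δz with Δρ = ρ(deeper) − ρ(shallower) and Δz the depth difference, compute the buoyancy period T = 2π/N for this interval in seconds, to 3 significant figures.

173 s

Δρ = 1026.97 − 1025.32 = 1.65 kg m⁻³ over Δz = 99 − 87 = 12 m.
N² = (9.81/1025) × (1.65/12) = 1.3160 × 10⁻³ s⁻².
N = √(1.3160 × 10⁻³) = 0.036277 rad s⁻¹, so T = 2π/N = 173.20 s ≈ 173 s.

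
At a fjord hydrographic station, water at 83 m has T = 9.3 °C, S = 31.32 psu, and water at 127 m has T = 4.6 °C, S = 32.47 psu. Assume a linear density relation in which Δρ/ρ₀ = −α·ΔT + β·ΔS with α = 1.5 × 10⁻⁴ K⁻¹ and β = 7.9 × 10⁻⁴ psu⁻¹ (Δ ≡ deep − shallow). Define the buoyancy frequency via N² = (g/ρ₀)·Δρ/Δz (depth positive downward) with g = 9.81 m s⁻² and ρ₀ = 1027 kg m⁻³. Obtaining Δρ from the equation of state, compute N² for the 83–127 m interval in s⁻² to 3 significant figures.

3.60 × 10⁻⁴ s⁻²

ΔT = -4.7 K, ΔS = +1.15 psu (deep − shallow).
Δρ/ρ₀ = −αΔT + βΔS = 7.05 × 10⁻⁴ + 9.085 × 10⁻⁴ = 1.6135 × 10⁻³, so Δρ ≈ 1.657 kg m⁻³.
N² = (g/ρ₀)·Δρ/Δz = g·(Δρ/ρ₀)/Δz = 9.81 × 1.6135 × 10⁻³ / 44 = 3.5974 × 10⁻⁴ s⁻² ≈ 3.60 × 10⁻⁴ s⁻².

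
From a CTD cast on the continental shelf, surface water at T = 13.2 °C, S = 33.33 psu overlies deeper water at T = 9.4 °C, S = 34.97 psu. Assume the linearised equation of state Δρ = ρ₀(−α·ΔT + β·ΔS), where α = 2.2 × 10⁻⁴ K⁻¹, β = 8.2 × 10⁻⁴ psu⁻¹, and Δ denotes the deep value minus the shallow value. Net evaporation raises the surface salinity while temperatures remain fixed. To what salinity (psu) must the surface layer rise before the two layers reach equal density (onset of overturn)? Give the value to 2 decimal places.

Neutral buoyancy requires −α(T_deep − T_surf) + β(S_deep − S_surf′) = 0.
S_surf′ = S_deep − (α/β)·ΔT = 34.97 − (2.2 × 10⁻⁴/8.2 × 10⁻⁴)·(-3.8) = 35.9895 psu.
Increase required: 35.9895 − 33.33 = 2.6595 psu.

35.99 psu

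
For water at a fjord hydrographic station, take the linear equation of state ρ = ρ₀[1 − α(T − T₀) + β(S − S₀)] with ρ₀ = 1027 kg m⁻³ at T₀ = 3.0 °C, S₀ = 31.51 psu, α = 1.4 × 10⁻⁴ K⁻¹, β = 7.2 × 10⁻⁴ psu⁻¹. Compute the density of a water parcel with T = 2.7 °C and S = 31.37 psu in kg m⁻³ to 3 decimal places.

T − T₀ = -0.3 K, S − S₀ = -0.14 psu.
Bracket = 1 − α·(-0.3) + β·(-0.14) = 1 + (-5.88 × 10⁻⁵) = 0.9999412.
ρ = 1027 × 0.9999412 = 1026.940 kg m⁻³.

1026.940 kg m⁻³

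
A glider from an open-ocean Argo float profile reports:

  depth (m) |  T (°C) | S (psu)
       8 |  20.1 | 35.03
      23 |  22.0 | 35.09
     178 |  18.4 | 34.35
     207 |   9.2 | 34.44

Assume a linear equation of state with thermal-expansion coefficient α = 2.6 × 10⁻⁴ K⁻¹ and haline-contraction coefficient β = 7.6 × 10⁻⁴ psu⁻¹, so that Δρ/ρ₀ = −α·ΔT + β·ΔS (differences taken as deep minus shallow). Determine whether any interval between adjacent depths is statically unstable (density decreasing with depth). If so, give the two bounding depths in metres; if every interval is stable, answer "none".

8–23 m

Evaluate Δρ/ρ₀ = −αΔT + βΔS across each adjacent pair:
  8–23 m: −αΔT+βΔS = −(2.6 × 10⁻⁴)(+1.9)+(7.6 × 10⁻⁴)(+0.06) = -4.5 × 10⁻⁴ → UNSTABLE
  23–178 m: −αΔT+βΔS = −(2.6 × 10⁻⁴)(-3.6)+(7.6 × 10⁻⁴)(-0.74) = 3.7 × 10⁻⁴ → stable
  178–207 m: −αΔT+βΔS = −(2.6 × 10⁻⁴)(-9.2)+(7.6 × 10⁻⁴)(+0.09) = 2.5 × 10⁻³ → stable
The 8–23 m interval has Δρ < 0: lighter water underlies denser water.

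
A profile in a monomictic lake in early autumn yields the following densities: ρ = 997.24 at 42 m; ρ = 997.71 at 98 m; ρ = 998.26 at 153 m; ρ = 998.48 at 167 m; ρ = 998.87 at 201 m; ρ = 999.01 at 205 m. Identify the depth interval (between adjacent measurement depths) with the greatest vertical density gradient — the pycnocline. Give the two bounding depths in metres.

Compute the density gradient over each adjacent pair:
  42–98 m: Δρ/Δz = 0.47/56 = 8.4 × 10⁻³ kg m⁻⁴
  98–153 m: Δρ/Δz = 0.55/55 = 0.010 kg m⁻⁴
  153–167 m: Δρ/Δz = 0.22/14 = 0.016 kg m⁻⁴
  167–201 m: Δρ/Δz = 0.39/34 = 0.011 kg m⁻⁴
  201–205 m: Δρ/Δz = 0.14/4 = 0.035 kg m⁻⁴
The largest gradient is in the 201–205 m interval — the pycnocline.

201–205 m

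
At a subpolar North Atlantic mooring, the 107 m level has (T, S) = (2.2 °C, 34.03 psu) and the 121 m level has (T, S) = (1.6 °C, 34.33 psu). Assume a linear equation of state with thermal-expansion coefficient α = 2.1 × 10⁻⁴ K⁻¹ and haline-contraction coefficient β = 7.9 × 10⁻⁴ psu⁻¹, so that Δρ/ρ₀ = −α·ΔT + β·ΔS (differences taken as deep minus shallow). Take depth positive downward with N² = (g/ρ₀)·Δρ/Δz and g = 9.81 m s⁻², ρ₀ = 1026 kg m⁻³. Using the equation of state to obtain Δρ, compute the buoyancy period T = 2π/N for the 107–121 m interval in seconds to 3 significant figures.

ΔT = -0.6 K, ΔS = +0.30 psu (deep − shallow).
Δρ/ρ₀ = −αΔT + βΔS = 1.26 × 10⁻⁴ + 2.37 × 10⁻⁴ = 3.63 × 10⁻⁴, so Δρ ≈ 0.3724 kg m⁻³.
N² = (g/ρ₀)·Δρ/Δz = g·(Δρ/ρ₀)/Δz = 9.81 × 3.63 × 10⁻⁴ / 14 = 2.5436 × 10⁻⁴ s⁻².
N = √(2.5436 × 10⁻⁴) = 0.015949 rad s⁻¹ → T = 2π/N = 393.95 s ≈ 394 s.

394 s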